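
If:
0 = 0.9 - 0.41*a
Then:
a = 2.20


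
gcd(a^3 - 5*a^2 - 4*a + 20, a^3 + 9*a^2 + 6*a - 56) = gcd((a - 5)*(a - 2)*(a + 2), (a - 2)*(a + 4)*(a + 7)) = a - 2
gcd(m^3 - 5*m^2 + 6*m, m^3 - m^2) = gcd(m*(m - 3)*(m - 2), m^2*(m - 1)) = m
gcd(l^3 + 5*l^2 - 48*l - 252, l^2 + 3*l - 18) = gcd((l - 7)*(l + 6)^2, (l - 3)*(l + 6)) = l + 6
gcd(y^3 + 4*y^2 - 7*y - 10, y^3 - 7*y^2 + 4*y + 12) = y^2 - y - 2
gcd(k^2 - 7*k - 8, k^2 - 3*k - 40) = k - 8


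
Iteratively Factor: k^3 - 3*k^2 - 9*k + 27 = (k + 3)*(k^2 - 6*k + 9) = (k - 3)*(k + 3)*(k - 3)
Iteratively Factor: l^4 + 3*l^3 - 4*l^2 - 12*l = (l + 2)*(l^3 + l^2 - 6*l) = (l + 2)*(l + 3)*(l^2 - 2*l) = (l - 2)*(l + 2)*(l + 3)*(l)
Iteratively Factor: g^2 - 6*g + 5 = (g - 5)*(g - 1)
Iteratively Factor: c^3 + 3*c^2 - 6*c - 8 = (c + 1)*(c^2 + 2*c - 8) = (c - 2)*(c + 1)*(c + 4)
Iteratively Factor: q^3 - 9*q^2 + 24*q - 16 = (q - 4)*(q^2 - 5*q + 4) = (q - 4)^2*(q - 1)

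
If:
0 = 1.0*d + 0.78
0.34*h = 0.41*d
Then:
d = -0.78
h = -0.94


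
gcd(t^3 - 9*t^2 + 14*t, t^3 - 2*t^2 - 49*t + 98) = t^2 - 9*t + 14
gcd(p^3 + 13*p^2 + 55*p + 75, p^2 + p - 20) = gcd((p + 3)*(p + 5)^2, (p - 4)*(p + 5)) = p + 5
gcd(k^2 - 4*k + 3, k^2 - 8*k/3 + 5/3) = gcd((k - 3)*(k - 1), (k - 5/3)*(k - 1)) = k - 1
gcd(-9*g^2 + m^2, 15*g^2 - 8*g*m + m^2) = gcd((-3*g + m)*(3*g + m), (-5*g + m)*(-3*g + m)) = 3*g - m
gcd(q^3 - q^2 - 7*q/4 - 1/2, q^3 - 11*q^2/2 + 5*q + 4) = q^2 - 3*q/2 - 1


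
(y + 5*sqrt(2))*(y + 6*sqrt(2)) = y^2 + 11*sqrt(2)*y + 60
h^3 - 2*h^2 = h^2*(h - 2)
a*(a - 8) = a^2 - 8*a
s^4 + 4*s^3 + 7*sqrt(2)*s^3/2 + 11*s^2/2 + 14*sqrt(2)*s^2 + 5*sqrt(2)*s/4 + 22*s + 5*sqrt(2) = (s + 4)*(s + sqrt(2)/2)^2*(s + 5*sqrt(2)/2)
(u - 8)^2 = u^2 - 16*u + 64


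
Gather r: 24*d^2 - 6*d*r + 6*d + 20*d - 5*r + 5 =24*d^2 + 26*d + r*(-6*d - 5) + 5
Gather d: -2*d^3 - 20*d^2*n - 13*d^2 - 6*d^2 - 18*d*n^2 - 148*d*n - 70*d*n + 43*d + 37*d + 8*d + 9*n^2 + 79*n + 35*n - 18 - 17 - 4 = -2*d^3 + d^2*(-20*n - 19) + d*(-18*n^2 - 218*n + 88) + 9*n^2 + 114*n - 39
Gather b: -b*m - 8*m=-b*m - 8*m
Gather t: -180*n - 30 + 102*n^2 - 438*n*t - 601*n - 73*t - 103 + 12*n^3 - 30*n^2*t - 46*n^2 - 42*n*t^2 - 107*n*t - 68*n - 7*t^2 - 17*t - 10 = 12*n^3 + 56*n^2 - 849*n + t^2*(-42*n - 7) + t*(-30*n^2 - 545*n - 90) - 143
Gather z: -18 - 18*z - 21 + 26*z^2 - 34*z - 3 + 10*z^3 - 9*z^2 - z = 10*z^3 + 17*z^2 - 53*z - 42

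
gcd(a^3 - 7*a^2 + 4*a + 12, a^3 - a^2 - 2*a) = a^2 - a - 2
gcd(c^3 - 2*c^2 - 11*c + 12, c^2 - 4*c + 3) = c - 1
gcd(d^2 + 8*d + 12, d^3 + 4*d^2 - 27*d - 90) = d + 6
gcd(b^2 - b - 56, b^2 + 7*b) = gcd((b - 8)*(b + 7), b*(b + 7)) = b + 7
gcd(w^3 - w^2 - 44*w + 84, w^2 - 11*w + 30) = w - 6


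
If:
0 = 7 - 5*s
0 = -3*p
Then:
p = 0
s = 7/5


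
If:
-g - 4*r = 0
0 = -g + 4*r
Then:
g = 0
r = 0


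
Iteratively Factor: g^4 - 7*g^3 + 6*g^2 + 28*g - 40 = (g - 5)*(g^3 - 2*g^2 - 4*g + 8) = (g - 5)*(g + 2)*(g^2 - 4*g + 4) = (g - 5)*(g - 2)*(g + 2)*(g - 2)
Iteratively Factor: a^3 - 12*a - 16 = (a + 2)*(a^2 - 2*a - 8) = (a + 2)^2*(a - 4)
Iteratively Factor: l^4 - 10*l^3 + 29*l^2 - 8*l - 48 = (l - 3)*(l^3 - 7*l^2 + 8*l + 16) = (l - 4)*(l - 3)*(l^2 - 3*l - 4) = (l - 4)*(l - 3)*(l + 1)*(l - 4)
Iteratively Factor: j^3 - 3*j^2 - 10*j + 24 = (j - 4)*(j^2 + j - 6) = (j - 4)*(j - 2)*(j + 3)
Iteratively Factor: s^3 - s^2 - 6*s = (s - 3)*(s^2 + 2*s) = (s - 3)*(s + 2)*(s)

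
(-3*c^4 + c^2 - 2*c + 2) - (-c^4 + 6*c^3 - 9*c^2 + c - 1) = -2*c^4 - 6*c^3 + 10*c^2 - 3*c + 3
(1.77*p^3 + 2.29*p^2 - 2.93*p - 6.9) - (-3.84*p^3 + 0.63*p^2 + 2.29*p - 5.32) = 5.61*p^3 + 1.66*p^2 - 5.22*p - 1.58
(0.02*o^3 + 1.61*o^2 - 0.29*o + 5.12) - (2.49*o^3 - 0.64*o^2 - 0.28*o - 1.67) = -2.47*o^3 + 2.25*o^2 - 0.00999999999999995*o + 6.79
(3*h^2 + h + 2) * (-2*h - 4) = -6*h^3 - 14*h^2 - 8*h - 8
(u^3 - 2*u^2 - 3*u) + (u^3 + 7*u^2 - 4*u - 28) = 2*u^3 + 5*u^2 - 7*u - 28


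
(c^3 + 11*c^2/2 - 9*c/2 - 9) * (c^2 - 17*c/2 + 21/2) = c^5 - 3*c^4 - 163*c^3/4 + 87*c^2 + 117*c/4 - 189/2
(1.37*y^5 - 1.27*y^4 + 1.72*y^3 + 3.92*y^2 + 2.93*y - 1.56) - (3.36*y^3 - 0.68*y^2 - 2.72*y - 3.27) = 1.37*y^5 - 1.27*y^4 - 1.64*y^3 + 4.6*y^2 + 5.65*y + 1.71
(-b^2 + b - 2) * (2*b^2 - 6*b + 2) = -2*b^4 + 8*b^3 - 12*b^2 + 14*b - 4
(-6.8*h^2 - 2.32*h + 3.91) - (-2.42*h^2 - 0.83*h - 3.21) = -4.38*h^2 - 1.49*h + 7.12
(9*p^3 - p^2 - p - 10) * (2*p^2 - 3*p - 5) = 18*p^5 - 29*p^4 - 44*p^3 - 12*p^2 + 35*p + 50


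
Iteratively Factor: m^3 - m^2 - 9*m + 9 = (m - 1)*(m^2 - 9) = (m - 1)*(m + 3)*(m - 3)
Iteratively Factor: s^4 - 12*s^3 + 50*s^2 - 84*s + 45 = (s - 1)*(s^3 - 11*s^2 + 39*s - 45) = (s - 3)*(s - 1)*(s^2 - 8*s + 15) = (s - 3)^2*(s - 1)*(s - 5)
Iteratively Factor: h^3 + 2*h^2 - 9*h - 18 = (h + 3)*(h^2 - h - 6) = (h - 3)*(h + 3)*(h + 2)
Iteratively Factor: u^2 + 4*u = (u + 4)*(u)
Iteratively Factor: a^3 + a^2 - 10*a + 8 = (a + 4)*(a^2 - 3*a + 2) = (a - 2)*(a + 4)*(a - 1)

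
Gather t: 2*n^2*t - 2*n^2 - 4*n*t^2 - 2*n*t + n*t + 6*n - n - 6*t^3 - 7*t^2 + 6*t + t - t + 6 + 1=-2*n^2 + 5*n - 6*t^3 + t^2*(-4*n - 7) + t*(2*n^2 - n + 6) + 7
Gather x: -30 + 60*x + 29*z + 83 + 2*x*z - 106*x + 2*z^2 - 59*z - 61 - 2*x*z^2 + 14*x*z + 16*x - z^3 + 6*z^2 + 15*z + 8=x*(-2*z^2 + 16*z - 30) - z^3 + 8*z^2 - 15*z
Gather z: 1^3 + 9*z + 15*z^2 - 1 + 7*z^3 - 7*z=7*z^3 + 15*z^2 + 2*z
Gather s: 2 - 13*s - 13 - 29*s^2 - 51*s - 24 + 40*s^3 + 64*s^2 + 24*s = 40*s^3 + 35*s^2 - 40*s - 35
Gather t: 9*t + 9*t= 18*t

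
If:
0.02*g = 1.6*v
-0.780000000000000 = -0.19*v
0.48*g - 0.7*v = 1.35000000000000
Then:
No Solution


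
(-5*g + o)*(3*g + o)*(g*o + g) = -15*g^3*o - 15*g^3 - 2*g^2*o^2 - 2*g^2*o + g*o^3 + g*o^2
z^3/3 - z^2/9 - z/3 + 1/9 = (z/3 + 1/3)*(z - 1)*(z - 1/3)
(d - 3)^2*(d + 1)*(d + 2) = d^4 - 3*d^3 - 7*d^2 + 15*d + 18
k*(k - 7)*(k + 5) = k^3 - 2*k^2 - 35*k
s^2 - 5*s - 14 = (s - 7)*(s + 2)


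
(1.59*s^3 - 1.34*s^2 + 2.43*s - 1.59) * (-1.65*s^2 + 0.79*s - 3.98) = -2.6235*s^5 + 3.4671*s^4 - 11.3963*s^3 + 9.8764*s^2 - 10.9275*s + 6.3282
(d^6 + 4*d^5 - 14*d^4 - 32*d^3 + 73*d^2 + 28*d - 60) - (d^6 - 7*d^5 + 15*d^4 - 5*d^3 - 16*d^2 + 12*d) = 11*d^5 - 29*d^4 - 27*d^3 + 89*d^2 + 16*d - 60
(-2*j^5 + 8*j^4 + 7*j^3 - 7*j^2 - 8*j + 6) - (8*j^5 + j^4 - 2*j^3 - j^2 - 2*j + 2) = -10*j^5 + 7*j^4 + 9*j^3 - 6*j^2 - 6*j + 4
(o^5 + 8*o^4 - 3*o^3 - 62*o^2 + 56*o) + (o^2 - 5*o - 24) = o^5 + 8*o^4 - 3*o^3 - 61*o^2 + 51*o - 24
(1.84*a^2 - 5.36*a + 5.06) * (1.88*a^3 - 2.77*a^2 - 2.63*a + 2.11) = 3.4592*a^5 - 15.1736*a^4 + 19.5208*a^3 + 3.963*a^2 - 24.6174*a + 10.6766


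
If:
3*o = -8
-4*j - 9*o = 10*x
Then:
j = 6 - 5*x/2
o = -8/3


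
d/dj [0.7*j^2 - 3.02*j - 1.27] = 1.4*j - 3.02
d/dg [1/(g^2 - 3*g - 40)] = (3 - 2*g)/(-g^2 + 3*g + 40)^2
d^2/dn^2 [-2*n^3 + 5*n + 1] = -12*n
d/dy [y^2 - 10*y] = 2*y - 10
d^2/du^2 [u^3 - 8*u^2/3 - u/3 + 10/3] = 6*u - 16/3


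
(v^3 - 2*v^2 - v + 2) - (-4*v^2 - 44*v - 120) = v^3 + 2*v^2 + 43*v + 122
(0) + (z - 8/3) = z - 8/3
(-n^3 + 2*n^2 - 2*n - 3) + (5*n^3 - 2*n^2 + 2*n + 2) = 4*n^3 - 1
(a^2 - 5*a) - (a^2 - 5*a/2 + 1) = -5*a/2 - 1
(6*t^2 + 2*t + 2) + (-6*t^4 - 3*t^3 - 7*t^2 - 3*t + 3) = -6*t^4 - 3*t^3 - t^2 - t + 5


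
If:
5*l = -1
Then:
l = -1/5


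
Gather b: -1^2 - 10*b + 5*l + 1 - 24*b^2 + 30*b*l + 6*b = -24*b^2 + b*(30*l - 4) + 5*l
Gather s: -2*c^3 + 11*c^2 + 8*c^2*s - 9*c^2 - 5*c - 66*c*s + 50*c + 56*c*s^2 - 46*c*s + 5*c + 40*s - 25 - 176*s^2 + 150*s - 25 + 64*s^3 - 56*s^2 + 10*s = -2*c^3 + 2*c^2 + 50*c + 64*s^3 + s^2*(56*c - 232) + s*(8*c^2 - 112*c + 200) - 50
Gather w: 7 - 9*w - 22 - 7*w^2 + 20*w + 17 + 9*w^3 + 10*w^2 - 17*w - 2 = 9*w^3 + 3*w^2 - 6*w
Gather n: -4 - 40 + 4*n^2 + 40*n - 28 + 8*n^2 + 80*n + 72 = 12*n^2 + 120*n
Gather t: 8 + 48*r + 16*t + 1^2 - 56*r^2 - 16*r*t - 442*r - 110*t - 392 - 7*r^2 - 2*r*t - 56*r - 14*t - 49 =-63*r^2 - 450*r + t*(-18*r - 108) - 432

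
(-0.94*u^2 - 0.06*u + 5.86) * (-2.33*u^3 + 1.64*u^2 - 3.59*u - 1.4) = 2.1902*u^5 - 1.4018*u^4 - 10.3776*u^3 + 11.1418*u^2 - 20.9534*u - 8.204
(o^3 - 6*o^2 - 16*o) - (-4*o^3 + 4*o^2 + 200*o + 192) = 5*o^3 - 10*o^2 - 216*o - 192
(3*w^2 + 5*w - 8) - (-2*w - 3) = 3*w^2 + 7*w - 5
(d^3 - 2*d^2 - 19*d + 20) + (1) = d^3 - 2*d^2 - 19*d + 21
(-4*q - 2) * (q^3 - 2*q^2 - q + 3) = -4*q^4 + 6*q^3 + 8*q^2 - 10*q - 6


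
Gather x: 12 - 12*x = 12 - 12*x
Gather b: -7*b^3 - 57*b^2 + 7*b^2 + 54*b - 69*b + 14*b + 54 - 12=-7*b^3 - 50*b^2 - b + 42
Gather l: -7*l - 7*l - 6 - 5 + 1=-14*l - 10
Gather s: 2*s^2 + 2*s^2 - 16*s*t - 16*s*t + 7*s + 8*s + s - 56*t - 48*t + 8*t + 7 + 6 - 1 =4*s^2 + s*(16 - 32*t) - 96*t + 12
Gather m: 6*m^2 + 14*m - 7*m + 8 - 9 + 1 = 6*m^2 + 7*m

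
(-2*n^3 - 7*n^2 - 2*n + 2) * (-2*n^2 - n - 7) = 4*n^5 + 16*n^4 + 25*n^3 + 47*n^2 + 12*n - 14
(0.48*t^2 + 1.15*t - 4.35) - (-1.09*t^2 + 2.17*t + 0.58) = 1.57*t^2 - 1.02*t - 4.93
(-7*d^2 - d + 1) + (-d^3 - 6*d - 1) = -d^3 - 7*d^2 - 7*d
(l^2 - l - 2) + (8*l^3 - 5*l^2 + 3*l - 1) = 8*l^3 - 4*l^2 + 2*l - 3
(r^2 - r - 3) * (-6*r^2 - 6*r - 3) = -6*r^4 + 21*r^2 + 21*r + 9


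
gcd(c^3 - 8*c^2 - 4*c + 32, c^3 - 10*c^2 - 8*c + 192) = c - 8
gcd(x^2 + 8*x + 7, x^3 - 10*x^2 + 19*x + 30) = x + 1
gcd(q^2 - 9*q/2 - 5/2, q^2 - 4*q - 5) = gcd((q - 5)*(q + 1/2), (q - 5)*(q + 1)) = q - 5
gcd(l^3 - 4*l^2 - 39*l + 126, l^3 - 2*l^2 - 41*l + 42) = l^2 - l - 42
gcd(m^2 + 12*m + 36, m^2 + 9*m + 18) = m + 6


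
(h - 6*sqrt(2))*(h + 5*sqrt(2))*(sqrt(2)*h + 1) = sqrt(2)*h^3 - h^2 - 61*sqrt(2)*h - 60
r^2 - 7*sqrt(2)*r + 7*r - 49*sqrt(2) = (r + 7)*(r - 7*sqrt(2))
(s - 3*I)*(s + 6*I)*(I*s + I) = I*s^3 - 3*s^2 + I*s^2 - 3*s + 18*I*s + 18*I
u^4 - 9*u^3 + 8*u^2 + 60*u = u*(u - 6)*(u - 5)*(u + 2)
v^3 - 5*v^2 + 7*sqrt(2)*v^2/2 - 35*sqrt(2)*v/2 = v*(v - 5)*(v + 7*sqrt(2)/2)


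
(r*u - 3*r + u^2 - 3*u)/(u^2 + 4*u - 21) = (r + u)/(u + 7)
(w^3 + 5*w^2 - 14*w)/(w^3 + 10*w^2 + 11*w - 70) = w/(w + 5)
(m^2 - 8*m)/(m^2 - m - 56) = m/(m + 7)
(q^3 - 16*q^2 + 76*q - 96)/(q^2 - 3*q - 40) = (q^2 - 8*q + 12)/(q + 5)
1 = 1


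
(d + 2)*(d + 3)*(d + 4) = d^3 + 9*d^2 + 26*d + 24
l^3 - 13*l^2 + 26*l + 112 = (l - 8)*(l - 7)*(l + 2)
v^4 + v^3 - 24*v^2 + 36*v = v*(v - 3)*(v - 2)*(v + 6)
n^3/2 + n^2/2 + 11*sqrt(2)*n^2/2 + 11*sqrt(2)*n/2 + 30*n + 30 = (n/2 + 1/2)*(n + 5*sqrt(2))*(n + 6*sqrt(2))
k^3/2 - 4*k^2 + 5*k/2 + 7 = (k/2 + 1/2)*(k - 7)*(k - 2)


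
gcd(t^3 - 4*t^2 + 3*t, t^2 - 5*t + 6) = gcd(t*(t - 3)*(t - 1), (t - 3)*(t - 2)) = t - 3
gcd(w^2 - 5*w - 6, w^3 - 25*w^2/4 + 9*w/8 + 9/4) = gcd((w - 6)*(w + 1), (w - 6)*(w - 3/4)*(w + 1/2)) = w - 6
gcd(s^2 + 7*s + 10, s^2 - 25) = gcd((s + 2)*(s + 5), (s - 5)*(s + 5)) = s + 5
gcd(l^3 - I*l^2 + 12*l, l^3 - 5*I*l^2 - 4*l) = l^2 - 4*I*l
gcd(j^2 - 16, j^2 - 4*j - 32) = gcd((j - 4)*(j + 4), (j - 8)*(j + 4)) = j + 4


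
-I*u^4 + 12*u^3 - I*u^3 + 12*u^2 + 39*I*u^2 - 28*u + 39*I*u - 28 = (u + I)*(u + 4*I)*(u + 7*I)*(-I*u - I)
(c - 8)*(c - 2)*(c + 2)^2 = c^4 - 6*c^3 - 20*c^2 + 24*c + 64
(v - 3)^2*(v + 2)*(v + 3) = v^4 - v^3 - 15*v^2 + 9*v + 54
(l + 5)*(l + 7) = l^2 + 12*l + 35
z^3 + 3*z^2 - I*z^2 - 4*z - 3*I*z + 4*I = (z - 1)*(z + 4)*(z - I)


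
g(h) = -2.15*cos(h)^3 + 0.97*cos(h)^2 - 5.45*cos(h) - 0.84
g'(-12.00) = 4.51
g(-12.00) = -6.04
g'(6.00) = -2.66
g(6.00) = -7.08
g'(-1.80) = -6.06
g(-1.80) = 0.47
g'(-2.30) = -7.16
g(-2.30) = 3.86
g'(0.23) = 2.21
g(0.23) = -7.21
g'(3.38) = -3.17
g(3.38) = 7.34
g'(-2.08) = -6.92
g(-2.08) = 2.30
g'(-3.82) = 6.82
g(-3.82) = 5.01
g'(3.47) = -4.21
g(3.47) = 7.01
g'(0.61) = 4.69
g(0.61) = -5.84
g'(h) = 6.45*sin(h)*cos(h)^2 - 1.94*sin(h)*cos(h) + 5.45*sin(h)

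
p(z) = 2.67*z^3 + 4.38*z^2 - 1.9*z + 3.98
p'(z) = 8.01*z^2 + 8.76*z - 1.9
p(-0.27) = 4.76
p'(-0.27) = -3.68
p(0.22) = 3.80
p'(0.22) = 0.41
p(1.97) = 37.65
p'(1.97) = 46.44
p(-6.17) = -444.70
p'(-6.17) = 248.98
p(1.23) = 13.24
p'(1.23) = 20.99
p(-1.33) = 7.97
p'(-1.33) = 0.62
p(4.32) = 292.77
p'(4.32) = 185.43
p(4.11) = 255.53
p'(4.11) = 169.41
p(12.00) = 5225.66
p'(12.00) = 1256.66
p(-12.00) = -3956.26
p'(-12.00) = 1046.42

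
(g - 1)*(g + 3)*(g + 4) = g^3 + 6*g^2 + 5*g - 12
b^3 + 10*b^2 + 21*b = b*(b + 3)*(b + 7)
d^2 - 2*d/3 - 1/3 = (d - 1)*(d + 1/3)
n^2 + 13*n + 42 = (n + 6)*(n + 7)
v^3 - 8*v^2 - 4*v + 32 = (v - 8)*(v - 2)*(v + 2)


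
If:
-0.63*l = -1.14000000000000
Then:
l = 1.81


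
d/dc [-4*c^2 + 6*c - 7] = 6 - 8*c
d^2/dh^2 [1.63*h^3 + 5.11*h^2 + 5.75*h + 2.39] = 9.78*h + 10.22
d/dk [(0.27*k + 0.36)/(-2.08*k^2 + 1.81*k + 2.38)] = (0.5616*k^2 + 1.4976*k - 0.0089999999999999)/(4.3264*k^4 - 7.5296*k^3 - 6.6247*k^2 + 8.6156*k + 5.6644)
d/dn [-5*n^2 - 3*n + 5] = -10*n - 3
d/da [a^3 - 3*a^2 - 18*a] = 3*a^2 - 6*a - 18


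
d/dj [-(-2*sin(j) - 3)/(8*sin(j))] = -3*cos(j)/(8*sin(j)^2)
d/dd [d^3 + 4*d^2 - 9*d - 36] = 3*d^2 + 8*d - 9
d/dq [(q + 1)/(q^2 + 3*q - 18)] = (q^2 + 3*q - (q + 1)*(2*q + 3) - 18)/(q^2 + 3*q - 18)^2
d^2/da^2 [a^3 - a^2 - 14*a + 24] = 6*a - 2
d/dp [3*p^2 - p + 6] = 6*p - 1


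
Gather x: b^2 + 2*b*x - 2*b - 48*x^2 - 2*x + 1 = b^2 - 2*b - 48*x^2 + x*(2*b - 2) + 1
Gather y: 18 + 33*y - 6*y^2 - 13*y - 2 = -6*y^2 + 20*y + 16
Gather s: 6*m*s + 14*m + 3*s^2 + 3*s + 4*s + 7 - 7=14*m + 3*s^2 + s*(6*m + 7)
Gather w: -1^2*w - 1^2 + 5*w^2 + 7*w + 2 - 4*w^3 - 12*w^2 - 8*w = -4*w^3 - 7*w^2 - 2*w + 1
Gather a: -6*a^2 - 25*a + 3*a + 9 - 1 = -6*a^2 - 22*a + 8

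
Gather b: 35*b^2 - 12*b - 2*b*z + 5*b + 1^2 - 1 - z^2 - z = 35*b^2 + b*(-2*z - 7) - z^2 - z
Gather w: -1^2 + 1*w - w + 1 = 0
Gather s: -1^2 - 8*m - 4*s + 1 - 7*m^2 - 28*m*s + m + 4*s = -7*m^2 - 28*m*s - 7*m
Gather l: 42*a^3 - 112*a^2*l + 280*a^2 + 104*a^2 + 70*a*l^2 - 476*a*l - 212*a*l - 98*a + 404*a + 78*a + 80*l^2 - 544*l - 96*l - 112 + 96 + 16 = 42*a^3 + 384*a^2 + 384*a + l^2*(70*a + 80) + l*(-112*a^2 - 688*a - 640)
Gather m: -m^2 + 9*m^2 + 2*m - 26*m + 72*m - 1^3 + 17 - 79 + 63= 8*m^2 + 48*m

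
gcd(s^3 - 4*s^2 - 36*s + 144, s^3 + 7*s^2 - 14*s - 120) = s^2 + 2*s - 24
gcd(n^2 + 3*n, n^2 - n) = n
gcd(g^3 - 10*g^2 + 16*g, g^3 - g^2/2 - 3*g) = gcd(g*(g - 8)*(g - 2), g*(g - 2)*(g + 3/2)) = g^2 - 2*g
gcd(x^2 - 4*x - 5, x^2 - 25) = x - 5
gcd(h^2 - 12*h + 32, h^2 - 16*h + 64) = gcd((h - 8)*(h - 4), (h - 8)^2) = h - 8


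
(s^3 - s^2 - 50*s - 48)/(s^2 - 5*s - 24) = (s^2 + 7*s + 6)/(s + 3)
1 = 1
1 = 1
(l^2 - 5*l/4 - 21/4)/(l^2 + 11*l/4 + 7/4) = (l - 3)/(l + 1)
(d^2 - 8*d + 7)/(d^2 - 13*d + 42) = (d - 1)/(d - 6)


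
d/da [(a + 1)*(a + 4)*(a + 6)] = 3*a^2 + 22*a + 34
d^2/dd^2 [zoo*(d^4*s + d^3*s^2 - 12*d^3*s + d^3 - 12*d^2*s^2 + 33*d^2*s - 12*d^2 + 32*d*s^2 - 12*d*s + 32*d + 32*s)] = zoo*(d^2*s + d*s^2 + d*s + d + s^2 + s + 1)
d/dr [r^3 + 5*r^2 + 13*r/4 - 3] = 3*r^2 + 10*r + 13/4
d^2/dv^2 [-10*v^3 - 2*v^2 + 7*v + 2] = -60*v - 4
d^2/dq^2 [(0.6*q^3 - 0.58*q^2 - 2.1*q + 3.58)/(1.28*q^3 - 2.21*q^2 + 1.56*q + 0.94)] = (1.494016*q^6 - 27.83232*q^5 + 104.314368*q^4 - 162.976356*q^3 + 176.17206*q^2 - 122.893464*q + 37.432664)/(2.097152*q^9 - 10.862592*q^8 + 26.422656*q^7 - 32.651141*q^6 + 16.24818*q^5 + 8.900346*q^4 - 12.255024*q^3 + 1.004484*q^2 + 4.135248*q + 0.830584)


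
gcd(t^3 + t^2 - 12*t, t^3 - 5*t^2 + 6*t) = t^2 - 3*t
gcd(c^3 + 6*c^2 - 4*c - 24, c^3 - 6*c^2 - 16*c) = c + 2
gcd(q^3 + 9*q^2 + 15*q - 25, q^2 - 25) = q + 5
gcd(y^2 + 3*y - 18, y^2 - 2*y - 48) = y + 6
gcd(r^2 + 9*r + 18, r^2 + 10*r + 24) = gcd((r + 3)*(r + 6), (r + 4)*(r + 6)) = r + 6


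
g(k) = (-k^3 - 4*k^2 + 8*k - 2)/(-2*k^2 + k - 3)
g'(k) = (4*k - 1)*(-k^3 - 4*k^2 + 8*k - 2)/(-2*k^2 + k - 3)^2 + (-3*k^2 - 8*k + 8)/(-2*k^2 + k - 3)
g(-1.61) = 2.15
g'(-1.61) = 0.30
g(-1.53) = 2.17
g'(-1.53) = 0.25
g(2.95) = 2.23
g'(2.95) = 1.01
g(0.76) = -0.39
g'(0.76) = 0.18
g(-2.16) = 1.92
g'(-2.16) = 0.50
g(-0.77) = 2.03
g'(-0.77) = -0.82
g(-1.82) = 2.08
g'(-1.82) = 0.40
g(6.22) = 4.69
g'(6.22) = 0.62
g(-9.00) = -1.90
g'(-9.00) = 0.53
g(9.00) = 6.30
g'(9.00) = 0.55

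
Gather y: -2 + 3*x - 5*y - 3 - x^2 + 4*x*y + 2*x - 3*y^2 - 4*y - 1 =-x^2 + 5*x - 3*y^2 + y*(4*x - 9) - 6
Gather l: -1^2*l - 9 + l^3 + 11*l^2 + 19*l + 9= l^3 + 11*l^2 + 18*l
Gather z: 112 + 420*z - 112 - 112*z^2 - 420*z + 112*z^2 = 0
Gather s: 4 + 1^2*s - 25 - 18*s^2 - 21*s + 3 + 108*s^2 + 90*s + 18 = 90*s^2 + 70*s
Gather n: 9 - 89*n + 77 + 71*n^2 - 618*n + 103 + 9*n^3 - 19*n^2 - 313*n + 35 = 9*n^3 + 52*n^2 - 1020*n + 224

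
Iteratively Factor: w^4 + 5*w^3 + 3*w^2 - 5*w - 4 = (w - 1)*(w^3 + 6*w^2 + 9*w + 4) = (w - 1)*(w + 1)*(w^2 + 5*w + 4) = (w - 1)*(w + 1)*(w + 4)*(w + 1)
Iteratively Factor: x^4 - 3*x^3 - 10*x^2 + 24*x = (x - 2)*(x^3 - x^2 - 12*x) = x*(x - 2)*(x^2 - x - 12) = x*(x - 4)*(x - 2)*(x + 3)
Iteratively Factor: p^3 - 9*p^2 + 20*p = (p - 4)*(p^2 - 5*p) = p*(p - 4)*(p - 5)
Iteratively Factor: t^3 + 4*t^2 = (t)*(t^2 + 4*t) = t*(t + 4)*(t)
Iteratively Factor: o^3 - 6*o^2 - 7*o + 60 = (o + 3)*(o^2 - 9*o + 20) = (o - 4)*(o + 3)*(o - 5)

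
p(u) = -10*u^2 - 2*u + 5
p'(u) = -20*u - 2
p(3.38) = -116.00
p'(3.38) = -69.60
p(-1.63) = -18.31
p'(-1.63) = 30.60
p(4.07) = -168.79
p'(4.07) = -83.40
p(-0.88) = -0.98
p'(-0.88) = 15.60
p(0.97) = -6.35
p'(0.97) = -21.40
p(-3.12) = -86.10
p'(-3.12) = 60.40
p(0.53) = 1.13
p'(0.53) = -12.60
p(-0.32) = 4.62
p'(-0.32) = 4.40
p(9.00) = -823.00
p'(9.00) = -182.00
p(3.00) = -91.00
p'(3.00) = -62.00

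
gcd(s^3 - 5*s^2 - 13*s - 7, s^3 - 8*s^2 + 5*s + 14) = s^2 - 6*s - 7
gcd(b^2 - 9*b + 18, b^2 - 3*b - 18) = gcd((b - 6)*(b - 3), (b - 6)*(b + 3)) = b - 6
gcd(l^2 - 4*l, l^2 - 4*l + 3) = 1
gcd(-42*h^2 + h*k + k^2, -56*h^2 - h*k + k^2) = 7*h + k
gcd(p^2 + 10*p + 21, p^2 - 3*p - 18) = p + 3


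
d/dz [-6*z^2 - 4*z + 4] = -12*z - 4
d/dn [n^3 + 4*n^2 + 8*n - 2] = 3*n^2 + 8*n + 8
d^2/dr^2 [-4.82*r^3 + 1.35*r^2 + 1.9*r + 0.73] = 2.7 - 28.92*r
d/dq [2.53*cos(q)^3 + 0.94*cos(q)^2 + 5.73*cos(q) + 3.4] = (7.59*sin(q)^2 - 1.88*cos(q) - 13.32)*sin(q)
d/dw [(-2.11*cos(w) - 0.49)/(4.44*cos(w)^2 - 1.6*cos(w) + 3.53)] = (-9.3684*cos(w)^2 - 4.3512*cos(w) + 8.2323)*sin(w)/(19.7136*cos(w)^4 - 14.208*cos(w)^3 + 33.9064*cos(w)^2 - 11.296*cos(w) + 12.4609)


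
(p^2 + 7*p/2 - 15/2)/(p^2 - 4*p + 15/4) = 2*(p + 5)/(2*p - 5)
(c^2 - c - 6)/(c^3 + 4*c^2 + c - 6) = (c - 3)/(c^2 + 2*c - 3)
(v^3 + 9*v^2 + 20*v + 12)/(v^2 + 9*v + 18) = (v^2 + 3*v + 2)/(v + 3)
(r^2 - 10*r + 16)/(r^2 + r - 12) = (r^2 - 10*r + 16)/(r^2 + r - 12)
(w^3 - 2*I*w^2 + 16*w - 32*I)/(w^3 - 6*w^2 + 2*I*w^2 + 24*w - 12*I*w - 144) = (w^2 + 2*I*w + 8)/(w^2 + 6*w*(-1 + I) - 36*I)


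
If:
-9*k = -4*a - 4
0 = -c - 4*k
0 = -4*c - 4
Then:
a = -7/16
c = -1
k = 1/4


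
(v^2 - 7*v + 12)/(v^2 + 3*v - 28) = (v - 3)/(v + 7)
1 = 1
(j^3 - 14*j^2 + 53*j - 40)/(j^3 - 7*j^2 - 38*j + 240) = (j - 1)/(j + 6)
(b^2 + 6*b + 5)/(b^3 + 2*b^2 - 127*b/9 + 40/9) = 9*(b + 1)/(9*b^2 - 27*b + 8)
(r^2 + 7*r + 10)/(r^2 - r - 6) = (r + 5)/(r - 3)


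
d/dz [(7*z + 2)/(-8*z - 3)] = -5/(8*z + 3)^2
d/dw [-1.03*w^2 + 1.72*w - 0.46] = 1.72 - 2.06*w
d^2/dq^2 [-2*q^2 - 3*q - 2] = -4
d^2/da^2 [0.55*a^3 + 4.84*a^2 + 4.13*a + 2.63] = 3.3*a + 9.68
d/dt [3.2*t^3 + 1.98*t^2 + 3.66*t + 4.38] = 9.6*t^2 + 3.96*t + 3.66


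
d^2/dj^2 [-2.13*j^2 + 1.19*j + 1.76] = -4.26000000000000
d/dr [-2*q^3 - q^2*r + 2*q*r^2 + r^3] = -q^2 + 4*q*r + 3*r^2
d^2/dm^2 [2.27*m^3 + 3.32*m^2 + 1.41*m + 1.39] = 13.62*m + 6.64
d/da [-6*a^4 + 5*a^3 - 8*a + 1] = -24*a^3 + 15*a^2 - 8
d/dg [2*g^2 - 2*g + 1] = 4*g - 2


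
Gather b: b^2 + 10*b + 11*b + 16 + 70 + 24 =b^2 + 21*b + 110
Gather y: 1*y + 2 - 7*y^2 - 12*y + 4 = -7*y^2 - 11*y + 6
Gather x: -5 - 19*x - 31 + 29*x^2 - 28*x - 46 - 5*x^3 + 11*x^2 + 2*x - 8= -5*x^3 + 40*x^2 - 45*x - 90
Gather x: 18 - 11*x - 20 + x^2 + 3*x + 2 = x^2 - 8*x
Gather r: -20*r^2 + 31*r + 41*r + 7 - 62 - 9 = -20*r^2 + 72*r - 64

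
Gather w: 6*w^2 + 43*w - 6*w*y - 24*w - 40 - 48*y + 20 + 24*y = 6*w^2 + w*(19 - 6*y) - 24*y - 20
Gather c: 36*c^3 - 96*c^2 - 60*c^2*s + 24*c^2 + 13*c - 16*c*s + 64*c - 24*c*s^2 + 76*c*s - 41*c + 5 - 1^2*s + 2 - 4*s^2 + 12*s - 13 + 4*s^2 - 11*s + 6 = 36*c^3 + c^2*(-60*s - 72) + c*(-24*s^2 + 60*s + 36)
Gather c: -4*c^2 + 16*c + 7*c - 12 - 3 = -4*c^2 + 23*c - 15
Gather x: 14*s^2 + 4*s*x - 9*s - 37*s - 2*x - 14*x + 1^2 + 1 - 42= 14*s^2 - 46*s + x*(4*s - 16) - 40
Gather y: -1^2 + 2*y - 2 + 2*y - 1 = 4*y - 4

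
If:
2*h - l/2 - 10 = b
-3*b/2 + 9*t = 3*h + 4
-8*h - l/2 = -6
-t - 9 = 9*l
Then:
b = -5059/639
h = 1033/1278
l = -596/639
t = -43/71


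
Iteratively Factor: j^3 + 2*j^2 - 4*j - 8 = (j - 2)*(j^2 + 4*j + 4) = (j - 2)*(j + 2)*(j + 2)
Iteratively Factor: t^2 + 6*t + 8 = (t + 2)*(t + 4)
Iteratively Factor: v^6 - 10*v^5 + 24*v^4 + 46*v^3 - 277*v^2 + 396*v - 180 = (v - 1)*(v^5 - 9*v^4 + 15*v^3 + 61*v^2 - 216*v + 180) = (v - 1)*(v + 3)*(v^4 - 12*v^3 + 51*v^2 - 92*v + 60) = (v - 3)*(v - 1)*(v + 3)*(v^3 - 9*v^2 + 24*v - 20) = (v - 3)*(v - 2)*(v - 1)*(v + 3)*(v^2 - 7*v + 10) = (v - 5)*(v - 3)*(v - 2)*(v - 1)*(v + 3)*(v - 2)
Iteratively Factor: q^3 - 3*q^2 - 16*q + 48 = (q - 4)*(q^2 + q - 12) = (q - 4)*(q + 4)*(q - 3)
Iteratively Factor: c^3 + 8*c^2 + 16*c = (c)*(c^2 + 8*c + 16) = c*(c + 4)*(c + 4)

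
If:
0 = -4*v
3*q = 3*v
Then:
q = 0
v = 0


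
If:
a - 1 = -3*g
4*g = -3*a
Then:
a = -4/5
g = 3/5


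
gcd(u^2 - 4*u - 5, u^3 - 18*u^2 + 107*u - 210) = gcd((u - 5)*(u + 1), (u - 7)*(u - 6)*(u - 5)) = u - 5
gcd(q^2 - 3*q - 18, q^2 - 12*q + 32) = 1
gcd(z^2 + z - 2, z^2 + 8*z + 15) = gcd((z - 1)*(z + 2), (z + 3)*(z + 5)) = 1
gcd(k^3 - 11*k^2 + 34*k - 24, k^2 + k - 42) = k - 6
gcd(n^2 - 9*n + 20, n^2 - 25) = n - 5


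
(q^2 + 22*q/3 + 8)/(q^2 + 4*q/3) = (q + 6)/q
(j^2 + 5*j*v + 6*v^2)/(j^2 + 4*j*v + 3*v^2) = (j + 2*v)/(j + v)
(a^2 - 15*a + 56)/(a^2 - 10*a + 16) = (a - 7)/(a - 2)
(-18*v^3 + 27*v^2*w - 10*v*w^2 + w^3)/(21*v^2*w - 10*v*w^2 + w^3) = (-6*v^2 + 7*v*w - w^2)/(w*(7*v - w))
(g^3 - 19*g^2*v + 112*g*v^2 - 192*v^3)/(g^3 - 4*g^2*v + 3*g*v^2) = (-g^2 + 16*g*v - 64*v^2)/(g*(-g + v))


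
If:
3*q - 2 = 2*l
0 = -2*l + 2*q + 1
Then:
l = 7/2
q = 3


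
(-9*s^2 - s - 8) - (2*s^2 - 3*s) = -11*s^2 + 2*s - 8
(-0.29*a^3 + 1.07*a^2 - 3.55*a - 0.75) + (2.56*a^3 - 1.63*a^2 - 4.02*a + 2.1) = 2.27*a^3 - 0.56*a^2 - 7.57*a + 1.35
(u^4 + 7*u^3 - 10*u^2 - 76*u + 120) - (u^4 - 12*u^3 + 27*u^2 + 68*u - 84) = 19*u^3 - 37*u^2 - 144*u + 204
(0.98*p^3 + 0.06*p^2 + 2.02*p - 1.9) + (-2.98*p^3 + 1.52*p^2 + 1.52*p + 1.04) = -2.0*p^3 + 1.58*p^2 + 3.54*p - 0.86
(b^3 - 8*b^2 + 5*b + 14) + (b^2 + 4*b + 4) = b^3 - 7*b^2 + 9*b + 18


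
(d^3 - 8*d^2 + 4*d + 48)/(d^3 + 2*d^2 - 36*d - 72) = (d - 4)/(d + 6)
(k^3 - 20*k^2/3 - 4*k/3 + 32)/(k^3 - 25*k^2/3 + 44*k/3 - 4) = (3*k^2 - 2*k - 16)/(3*k^2 - 7*k + 2)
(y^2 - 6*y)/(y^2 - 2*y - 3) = y*(6 - y)/(-y^2 + 2*y + 3)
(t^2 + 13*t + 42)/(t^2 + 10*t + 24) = (t + 7)/(t + 4)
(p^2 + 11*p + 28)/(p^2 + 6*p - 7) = (p + 4)/(p - 1)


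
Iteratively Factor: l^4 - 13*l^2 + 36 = (l - 3)*(l^3 + 3*l^2 - 4*l - 12) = (l - 3)*(l - 2)*(l^2 + 5*l + 6) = (l - 3)*(l - 2)*(l + 2)*(l + 3)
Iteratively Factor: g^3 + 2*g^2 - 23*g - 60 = (g - 5)*(g^2 + 7*g + 12) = (g - 5)*(g + 4)*(g + 3)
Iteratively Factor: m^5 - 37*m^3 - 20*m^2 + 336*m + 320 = (m + 4)*(m^4 - 4*m^3 - 21*m^2 + 64*m + 80) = (m + 1)*(m + 4)*(m^3 - 5*m^2 - 16*m + 80) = (m - 5)*(m + 1)*(m + 4)*(m^2 - 16) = (m - 5)*(m + 1)*(m + 4)^2*(m - 4)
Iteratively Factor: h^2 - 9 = (h - 3)*(h + 3)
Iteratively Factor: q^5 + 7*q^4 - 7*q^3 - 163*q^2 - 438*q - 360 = (q + 3)*(q^4 + 4*q^3 - 19*q^2 - 106*q - 120) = (q + 3)^2*(q^3 + q^2 - 22*q - 40) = (q + 2)*(q + 3)^2*(q^2 - q - 20) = (q - 5)*(q + 2)*(q + 3)^2*(q + 4)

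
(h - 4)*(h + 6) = h^2 + 2*h - 24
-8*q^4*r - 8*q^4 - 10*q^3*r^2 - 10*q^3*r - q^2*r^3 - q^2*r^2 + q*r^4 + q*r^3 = (-4*q + r)*(q + r)*(2*q + r)*(q*r + q)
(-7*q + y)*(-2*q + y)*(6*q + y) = 84*q^3 - 40*q^2*y - 3*q*y^2 + y^3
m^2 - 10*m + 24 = (m - 6)*(m - 4)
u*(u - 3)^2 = u^3 - 6*u^2 + 9*u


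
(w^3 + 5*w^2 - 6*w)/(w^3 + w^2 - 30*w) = (w - 1)/(w - 5)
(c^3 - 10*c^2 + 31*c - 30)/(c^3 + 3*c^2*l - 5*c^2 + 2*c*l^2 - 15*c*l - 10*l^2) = (c^2 - 5*c + 6)/(c^2 + 3*c*l + 2*l^2)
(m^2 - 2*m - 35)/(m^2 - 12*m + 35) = (m + 5)/(m - 5)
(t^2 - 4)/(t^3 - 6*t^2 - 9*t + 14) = (t - 2)/(t^2 - 8*t + 7)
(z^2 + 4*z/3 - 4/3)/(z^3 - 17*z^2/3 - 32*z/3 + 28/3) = 1/(z - 7)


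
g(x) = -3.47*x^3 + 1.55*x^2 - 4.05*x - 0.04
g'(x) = -10.41*x^2 + 3.1*x - 4.05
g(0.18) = -0.74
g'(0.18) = -3.83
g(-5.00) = 492.71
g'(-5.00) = -279.80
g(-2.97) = 116.57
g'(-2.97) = -105.08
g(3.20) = -110.83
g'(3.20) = -100.73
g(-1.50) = 21.23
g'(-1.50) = -32.12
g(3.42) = -134.57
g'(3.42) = -115.21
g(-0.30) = 1.41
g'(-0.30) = -5.92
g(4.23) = -252.07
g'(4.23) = -177.20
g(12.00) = -5821.60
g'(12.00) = -1465.89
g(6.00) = -718.06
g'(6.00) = -360.21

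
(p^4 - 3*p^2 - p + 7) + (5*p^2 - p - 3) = p^4 + 2*p^2 - 2*p + 4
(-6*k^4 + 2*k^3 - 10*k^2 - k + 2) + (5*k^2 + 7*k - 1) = -6*k^4 + 2*k^3 - 5*k^2 + 6*k + 1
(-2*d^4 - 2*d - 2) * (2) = -4*d^4 - 4*d - 4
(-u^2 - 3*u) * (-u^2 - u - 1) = u^4 + 4*u^3 + 4*u^2 + 3*u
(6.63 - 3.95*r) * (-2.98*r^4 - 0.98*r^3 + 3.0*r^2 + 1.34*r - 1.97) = 11.771*r^5 - 15.8864*r^4 - 18.3474*r^3 + 14.597*r^2 + 16.6657*r - 13.0611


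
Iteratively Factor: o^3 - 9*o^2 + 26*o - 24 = (o - 2)*(o^2 - 7*o + 12) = (o - 3)*(o - 2)*(o - 4)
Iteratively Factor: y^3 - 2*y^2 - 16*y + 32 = (y - 4)*(y^2 + 2*y - 8) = (y - 4)*(y + 4)*(y - 2)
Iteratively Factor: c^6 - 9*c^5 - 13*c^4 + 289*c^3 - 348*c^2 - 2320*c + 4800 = (c - 3)*(c^5 - 6*c^4 - 31*c^3 + 196*c^2 + 240*c - 1600) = (c - 5)*(c - 3)*(c^4 - c^3 - 36*c^2 + 16*c + 320) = (c - 5)^2*(c - 3)*(c^3 + 4*c^2 - 16*c - 64) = (c - 5)^2*(c - 3)*(c + 4)*(c^2 - 16) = (c - 5)^2*(c - 4)*(c - 3)*(c + 4)*(c + 4)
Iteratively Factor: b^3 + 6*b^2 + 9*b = (b)*(b^2 + 6*b + 9) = b*(b + 3)*(b + 3)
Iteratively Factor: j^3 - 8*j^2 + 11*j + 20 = (j + 1)*(j^2 - 9*j + 20) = (j - 5)*(j + 1)*(j - 4)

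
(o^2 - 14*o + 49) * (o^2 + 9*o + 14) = o^4 - 5*o^3 - 63*o^2 + 245*o + 686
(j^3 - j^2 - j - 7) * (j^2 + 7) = j^5 - j^4 + 6*j^3 - 14*j^2 - 7*j - 49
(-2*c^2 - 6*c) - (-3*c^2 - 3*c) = c^2 - 3*c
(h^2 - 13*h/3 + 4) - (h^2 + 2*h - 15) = 19 - 19*h/3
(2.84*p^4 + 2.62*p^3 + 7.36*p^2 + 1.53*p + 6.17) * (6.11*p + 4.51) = 17.3524*p^5 + 28.8166*p^4 + 56.7858*p^3 + 42.5419*p^2 + 44.599*p + 27.8267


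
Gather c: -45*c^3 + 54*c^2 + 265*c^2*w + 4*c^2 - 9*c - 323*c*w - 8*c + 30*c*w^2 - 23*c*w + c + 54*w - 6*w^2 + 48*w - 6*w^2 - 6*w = -45*c^3 + c^2*(265*w + 58) + c*(30*w^2 - 346*w - 16) - 12*w^2 + 96*w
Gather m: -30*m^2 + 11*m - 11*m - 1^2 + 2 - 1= -30*m^2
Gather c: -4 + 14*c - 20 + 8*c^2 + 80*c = 8*c^2 + 94*c - 24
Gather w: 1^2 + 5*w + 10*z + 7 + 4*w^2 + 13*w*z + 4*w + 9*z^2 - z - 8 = 4*w^2 + w*(13*z + 9) + 9*z^2 + 9*z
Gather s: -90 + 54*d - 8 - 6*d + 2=48*d - 96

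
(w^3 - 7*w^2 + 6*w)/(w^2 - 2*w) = (w^2 - 7*w + 6)/(w - 2)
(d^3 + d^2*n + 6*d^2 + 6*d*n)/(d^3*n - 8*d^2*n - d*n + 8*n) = d*(d^2 + d*n + 6*d + 6*n)/(n*(d^3 - 8*d^2 - d + 8))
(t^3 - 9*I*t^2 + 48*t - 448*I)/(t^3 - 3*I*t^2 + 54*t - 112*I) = (t - 8*I)/(t - 2*I)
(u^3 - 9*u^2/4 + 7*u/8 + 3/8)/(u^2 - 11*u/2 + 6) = (4*u^2 - 3*u - 1)/(4*(u - 4))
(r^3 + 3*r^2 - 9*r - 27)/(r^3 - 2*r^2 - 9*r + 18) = (r + 3)/(r - 2)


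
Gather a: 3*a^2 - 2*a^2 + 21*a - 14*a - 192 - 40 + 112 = a^2 + 7*a - 120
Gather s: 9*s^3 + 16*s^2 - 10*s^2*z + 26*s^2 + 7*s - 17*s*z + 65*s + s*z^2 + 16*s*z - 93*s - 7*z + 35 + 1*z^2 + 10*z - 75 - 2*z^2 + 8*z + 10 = 9*s^3 + s^2*(42 - 10*z) + s*(z^2 - z - 21) - z^2 + 11*z - 30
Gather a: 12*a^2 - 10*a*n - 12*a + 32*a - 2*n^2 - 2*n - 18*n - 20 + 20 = 12*a^2 + a*(20 - 10*n) - 2*n^2 - 20*n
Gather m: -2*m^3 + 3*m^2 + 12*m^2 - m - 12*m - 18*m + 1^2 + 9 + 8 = -2*m^3 + 15*m^2 - 31*m + 18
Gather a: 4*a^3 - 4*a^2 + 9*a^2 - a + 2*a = 4*a^3 + 5*a^2 + a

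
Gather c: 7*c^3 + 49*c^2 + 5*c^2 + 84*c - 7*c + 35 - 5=7*c^3 + 54*c^2 + 77*c + 30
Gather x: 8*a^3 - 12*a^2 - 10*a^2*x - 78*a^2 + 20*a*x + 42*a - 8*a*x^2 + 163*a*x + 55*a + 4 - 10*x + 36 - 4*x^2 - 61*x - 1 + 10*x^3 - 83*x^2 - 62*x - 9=8*a^3 - 90*a^2 + 97*a + 10*x^3 + x^2*(-8*a - 87) + x*(-10*a^2 + 183*a - 133) + 30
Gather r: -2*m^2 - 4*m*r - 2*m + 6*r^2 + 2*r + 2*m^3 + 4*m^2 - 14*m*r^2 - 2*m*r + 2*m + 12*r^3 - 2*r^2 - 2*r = 2*m^3 + 2*m^2 - 6*m*r + 12*r^3 + r^2*(4 - 14*m)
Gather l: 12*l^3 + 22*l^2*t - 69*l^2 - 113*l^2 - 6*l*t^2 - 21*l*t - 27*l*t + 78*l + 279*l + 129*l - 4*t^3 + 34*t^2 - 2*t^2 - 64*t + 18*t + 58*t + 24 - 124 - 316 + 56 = 12*l^3 + l^2*(22*t - 182) + l*(-6*t^2 - 48*t + 486) - 4*t^3 + 32*t^2 + 12*t - 360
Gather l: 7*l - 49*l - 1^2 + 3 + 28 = 30 - 42*l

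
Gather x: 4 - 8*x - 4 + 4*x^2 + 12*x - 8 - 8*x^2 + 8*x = -4*x^2 + 12*x - 8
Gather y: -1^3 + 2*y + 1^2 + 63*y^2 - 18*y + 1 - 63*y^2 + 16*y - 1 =0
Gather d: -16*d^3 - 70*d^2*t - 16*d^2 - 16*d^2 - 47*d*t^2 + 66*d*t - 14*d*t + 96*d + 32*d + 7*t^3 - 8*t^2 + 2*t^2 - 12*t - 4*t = -16*d^3 + d^2*(-70*t - 32) + d*(-47*t^2 + 52*t + 128) + 7*t^3 - 6*t^2 - 16*t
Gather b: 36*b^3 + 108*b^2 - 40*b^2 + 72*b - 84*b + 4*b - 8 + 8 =36*b^3 + 68*b^2 - 8*b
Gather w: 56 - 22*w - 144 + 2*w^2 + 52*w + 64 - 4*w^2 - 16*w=-2*w^2 + 14*w - 24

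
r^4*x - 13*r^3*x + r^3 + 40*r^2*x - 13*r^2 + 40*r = r*(r - 8)*(r - 5)*(r*x + 1)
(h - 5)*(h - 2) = h^2 - 7*h + 10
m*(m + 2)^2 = m^3 + 4*m^2 + 4*m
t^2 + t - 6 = (t - 2)*(t + 3)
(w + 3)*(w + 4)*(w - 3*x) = w^3 - 3*w^2*x + 7*w^2 - 21*w*x + 12*w - 36*x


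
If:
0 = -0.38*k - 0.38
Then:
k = -1.00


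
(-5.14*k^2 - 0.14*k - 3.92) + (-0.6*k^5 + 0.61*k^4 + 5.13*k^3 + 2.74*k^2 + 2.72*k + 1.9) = -0.6*k^5 + 0.61*k^4 + 5.13*k^3 - 2.4*k^2 + 2.58*k - 2.02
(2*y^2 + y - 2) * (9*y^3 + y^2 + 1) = 18*y^5 + 11*y^4 - 17*y^3 + y - 2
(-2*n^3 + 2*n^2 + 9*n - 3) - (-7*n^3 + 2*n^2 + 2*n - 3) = 5*n^3 + 7*n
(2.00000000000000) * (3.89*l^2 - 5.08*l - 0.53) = 7.78*l^2 - 10.16*l - 1.06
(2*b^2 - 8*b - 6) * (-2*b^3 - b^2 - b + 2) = -4*b^5 + 14*b^4 + 18*b^3 + 18*b^2 - 10*b - 12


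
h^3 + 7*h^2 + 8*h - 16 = (h - 1)*(h + 4)^2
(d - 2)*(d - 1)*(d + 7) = d^3 + 4*d^2 - 19*d + 14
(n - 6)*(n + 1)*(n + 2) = n^3 - 3*n^2 - 16*n - 12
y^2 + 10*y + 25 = (y + 5)^2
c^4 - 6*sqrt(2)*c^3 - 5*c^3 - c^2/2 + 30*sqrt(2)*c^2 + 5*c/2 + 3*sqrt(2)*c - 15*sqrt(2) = (c - 5)*(c - 6*sqrt(2))*(c - sqrt(2)/2)*(c + sqrt(2)/2)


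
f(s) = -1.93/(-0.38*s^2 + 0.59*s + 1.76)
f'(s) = -1.93*(0.76*s - 0.59)/(-0.38*s^2 + 0.59*s + 1.76)^2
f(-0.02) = -1.10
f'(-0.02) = 0.38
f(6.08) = 0.22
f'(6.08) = -0.10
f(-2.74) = 0.71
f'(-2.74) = 0.70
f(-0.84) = -1.94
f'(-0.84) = 2.39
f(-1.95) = 2.31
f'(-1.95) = 5.73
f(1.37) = -1.04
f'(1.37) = -0.25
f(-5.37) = 0.16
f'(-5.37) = 0.06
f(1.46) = -1.07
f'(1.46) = -0.31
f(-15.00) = 0.02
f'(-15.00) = 0.00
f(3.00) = -17.55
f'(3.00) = -269.56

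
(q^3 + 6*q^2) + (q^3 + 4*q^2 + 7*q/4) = 2*q^3 + 10*q^2 + 7*q/4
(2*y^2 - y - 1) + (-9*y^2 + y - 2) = -7*y^2 - 3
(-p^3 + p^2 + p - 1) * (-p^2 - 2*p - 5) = p^5 + p^4 + 2*p^3 - 6*p^2 - 3*p + 5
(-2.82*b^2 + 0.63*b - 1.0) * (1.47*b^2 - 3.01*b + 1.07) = -4.1454*b^4 + 9.4143*b^3 - 6.3837*b^2 + 3.6841*b - 1.07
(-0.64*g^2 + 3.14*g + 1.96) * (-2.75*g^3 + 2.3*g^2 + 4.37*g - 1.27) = 1.76*g^5 - 10.107*g^4 - 0.9648*g^3 + 19.0426*g^2 + 4.5774*g - 2.4892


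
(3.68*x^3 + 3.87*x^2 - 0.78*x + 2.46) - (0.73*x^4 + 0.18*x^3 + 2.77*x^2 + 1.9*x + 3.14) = -0.73*x^4 + 3.5*x^3 + 1.1*x^2 - 2.68*x - 0.68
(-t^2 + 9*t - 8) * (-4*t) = 4*t^3 - 36*t^2 + 32*t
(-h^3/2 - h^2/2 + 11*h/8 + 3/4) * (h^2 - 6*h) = -h^5/2 + 5*h^4/2 + 35*h^3/8 - 15*h^2/2 - 9*h/2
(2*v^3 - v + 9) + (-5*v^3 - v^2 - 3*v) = -3*v^3 - v^2 - 4*v + 9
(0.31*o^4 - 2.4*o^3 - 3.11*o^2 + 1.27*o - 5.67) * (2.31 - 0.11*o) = -0.0341*o^5 + 0.9801*o^4 - 5.2019*o^3 - 7.3238*o^2 + 3.5574*o - 13.0977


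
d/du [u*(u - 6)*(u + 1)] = 3*u^2 - 10*u - 6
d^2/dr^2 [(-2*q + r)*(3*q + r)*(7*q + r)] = 16*q + 6*r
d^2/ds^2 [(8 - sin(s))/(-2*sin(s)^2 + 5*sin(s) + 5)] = (4*sin(s)^5 - 118*sin(s)^4 + 292*sin(s)^3 - 353*sin(s)^2 - 315*sin(s) + 610)/(5*sin(s) + cos(2*s) + 4)^3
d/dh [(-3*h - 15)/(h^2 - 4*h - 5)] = 3*(-h^2 + 4*h + 2*(h - 2)*(h + 5) + 5)/(-h^2 + 4*h + 5)^2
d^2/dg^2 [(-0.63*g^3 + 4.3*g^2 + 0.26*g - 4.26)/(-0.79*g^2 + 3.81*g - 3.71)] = (-1.4210854715202e-14*g^4 - 11.6123199999999*g^3 + 38.1385379999999*g^2 - 20.332542*g - 27.015608)/(0.493039*g^6 - 7.133463*g^5 + 41.34939*g^4 - 122.306715*g^3 + 194.18511*g^2 - 157.323663*g + 51.064811)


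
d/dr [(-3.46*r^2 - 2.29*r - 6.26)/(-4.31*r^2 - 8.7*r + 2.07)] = (20.2321*r^2 - 68.2856*r - 59.2023)/(18.5761*r^4 + 74.994*r^3 + 57.8466*r^2 - 36.018*r + 4.2849)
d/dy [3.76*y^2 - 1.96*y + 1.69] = 7.52*y - 1.96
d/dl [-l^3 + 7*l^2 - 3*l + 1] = -3*l^2 + 14*l - 3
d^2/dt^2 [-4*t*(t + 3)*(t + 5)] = -24*t - 64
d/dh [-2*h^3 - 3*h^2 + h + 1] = -6*h^2 - 6*h + 1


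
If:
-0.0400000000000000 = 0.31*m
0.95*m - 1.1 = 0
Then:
No Solution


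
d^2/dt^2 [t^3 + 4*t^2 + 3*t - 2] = 6*t + 8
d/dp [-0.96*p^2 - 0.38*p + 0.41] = -1.92*p - 0.38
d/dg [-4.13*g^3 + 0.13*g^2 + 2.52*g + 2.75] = -12.39*g^2 + 0.26*g + 2.52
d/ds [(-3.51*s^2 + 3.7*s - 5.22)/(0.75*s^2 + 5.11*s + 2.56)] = (-20.7111*s^2 - 10.1412*s + 36.1462)/(0.5625*s^4 + 7.665*s^3 + 29.9521*s^2 + 26.1632*s + 6.5536)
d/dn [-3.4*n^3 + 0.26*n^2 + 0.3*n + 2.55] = -10.2*n^2 + 0.52*n + 0.3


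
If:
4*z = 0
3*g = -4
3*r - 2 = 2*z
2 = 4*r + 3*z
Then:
No Solution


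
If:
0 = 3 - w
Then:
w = 3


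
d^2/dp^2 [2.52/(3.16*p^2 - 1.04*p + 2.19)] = (-50.327424*p^2 + 16.563456*p + 2.52*(6.32*p - 1.04)*(12.64*p - 2.08) - 34.878816)/(3.16*p^2 - 1.04*p + 2.19)^3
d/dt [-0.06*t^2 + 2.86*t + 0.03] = 2.86 - 0.12*t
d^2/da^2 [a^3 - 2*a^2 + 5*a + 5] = 6*a - 4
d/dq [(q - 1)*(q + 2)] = 2*q + 1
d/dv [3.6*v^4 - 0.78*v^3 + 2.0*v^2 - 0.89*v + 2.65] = 14.4*v^3 - 2.34*v^2 + 4.0*v - 0.89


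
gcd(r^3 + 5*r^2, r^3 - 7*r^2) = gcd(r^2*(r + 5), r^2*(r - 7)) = r^2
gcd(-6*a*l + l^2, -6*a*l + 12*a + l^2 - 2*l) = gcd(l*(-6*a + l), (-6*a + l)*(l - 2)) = 6*a - l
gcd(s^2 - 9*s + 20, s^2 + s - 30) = s - 5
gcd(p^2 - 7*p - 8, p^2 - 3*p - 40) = p - 8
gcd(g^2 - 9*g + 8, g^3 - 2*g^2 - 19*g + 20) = g - 1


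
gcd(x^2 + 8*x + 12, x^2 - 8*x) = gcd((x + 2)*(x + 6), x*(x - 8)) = 1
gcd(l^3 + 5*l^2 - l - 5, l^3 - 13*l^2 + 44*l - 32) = l - 1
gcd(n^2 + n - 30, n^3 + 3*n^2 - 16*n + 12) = n + 6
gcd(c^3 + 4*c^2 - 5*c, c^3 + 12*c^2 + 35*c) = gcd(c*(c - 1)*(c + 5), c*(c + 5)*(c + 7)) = c^2 + 5*c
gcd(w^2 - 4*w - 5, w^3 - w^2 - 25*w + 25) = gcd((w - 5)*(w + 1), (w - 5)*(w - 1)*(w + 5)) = w - 5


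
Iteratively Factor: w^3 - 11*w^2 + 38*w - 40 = (w - 4)*(w^2 - 7*w + 10) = (w - 4)*(w - 2)*(w - 5)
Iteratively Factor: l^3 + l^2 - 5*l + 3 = (l + 3)*(l^2 - 2*l + 1) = (l - 1)*(l + 3)*(l - 1)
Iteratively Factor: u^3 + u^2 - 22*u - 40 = (u + 2)*(u^2 - u - 20) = (u - 5)*(u + 2)*(u + 4)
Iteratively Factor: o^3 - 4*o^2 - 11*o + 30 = (o + 3)*(o^2 - 7*o + 10) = (o - 5)*(o + 3)*(o - 2)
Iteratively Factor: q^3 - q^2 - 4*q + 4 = (q + 2)*(q^2 - 3*q + 2) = (q - 1)*(q + 2)*(q - 2)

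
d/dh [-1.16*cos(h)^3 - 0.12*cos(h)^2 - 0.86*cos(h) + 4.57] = (3.48*cos(h)^2 + 0.24*cos(h) + 0.86)*sin(h)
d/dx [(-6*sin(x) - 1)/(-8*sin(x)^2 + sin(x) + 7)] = (-16*sin(x) + 24*cos(2*x) - 65)*cos(x)/(-8*sin(x)^2 + sin(x) + 7)^2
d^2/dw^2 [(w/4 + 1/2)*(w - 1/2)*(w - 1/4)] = 3*w/2 + 5/8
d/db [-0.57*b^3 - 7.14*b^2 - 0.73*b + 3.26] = -1.71*b^2 - 14.28*b - 0.73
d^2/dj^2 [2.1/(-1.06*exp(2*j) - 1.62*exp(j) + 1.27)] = (-2.1*(2.12*exp(j) + 1.62)*(4.24*exp(j) + 3.24)*exp(j) + (8.904*exp(j) + 3.402)*(1.06*exp(2*j) + 1.62*exp(j) - 1.27))*exp(j)/(1.06*exp(2*j) + 1.62*exp(j) - 1.27)^3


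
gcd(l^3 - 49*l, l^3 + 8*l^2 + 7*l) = l^2 + 7*l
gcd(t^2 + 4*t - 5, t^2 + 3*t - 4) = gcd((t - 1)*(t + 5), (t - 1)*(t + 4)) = t - 1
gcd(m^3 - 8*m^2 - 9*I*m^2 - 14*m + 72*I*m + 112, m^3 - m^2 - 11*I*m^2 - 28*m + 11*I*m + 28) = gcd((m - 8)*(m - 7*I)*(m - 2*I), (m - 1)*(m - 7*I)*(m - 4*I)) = m - 7*I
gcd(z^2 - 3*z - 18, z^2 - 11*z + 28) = 1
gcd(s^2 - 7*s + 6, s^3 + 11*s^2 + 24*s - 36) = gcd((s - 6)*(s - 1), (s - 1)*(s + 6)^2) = s - 1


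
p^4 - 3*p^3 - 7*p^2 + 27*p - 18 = (p - 3)*(p - 2)*(p - 1)*(p + 3)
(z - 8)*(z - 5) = z^2 - 13*z + 40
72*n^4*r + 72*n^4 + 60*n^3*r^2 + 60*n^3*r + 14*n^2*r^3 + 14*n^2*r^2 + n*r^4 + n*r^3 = (2*n + r)*(6*n + r)^2*(n*r + n)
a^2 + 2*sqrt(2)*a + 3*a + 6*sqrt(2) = (a + 3)*(a + 2*sqrt(2))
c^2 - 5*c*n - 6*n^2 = (c - 6*n)*(c + n)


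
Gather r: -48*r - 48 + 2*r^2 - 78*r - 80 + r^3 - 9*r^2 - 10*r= r^3 - 7*r^2 - 136*r - 128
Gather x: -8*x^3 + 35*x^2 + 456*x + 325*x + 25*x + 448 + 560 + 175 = -8*x^3 + 35*x^2 + 806*x + 1183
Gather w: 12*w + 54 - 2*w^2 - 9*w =-2*w^2 + 3*w + 54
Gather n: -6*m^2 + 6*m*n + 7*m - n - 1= -6*m^2 + 7*m + n*(6*m - 1) - 1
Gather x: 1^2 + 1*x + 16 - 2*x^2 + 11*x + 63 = -2*x^2 + 12*x + 80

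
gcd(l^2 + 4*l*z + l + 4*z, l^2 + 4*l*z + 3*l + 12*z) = l + 4*z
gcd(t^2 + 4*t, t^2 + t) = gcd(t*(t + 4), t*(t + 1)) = t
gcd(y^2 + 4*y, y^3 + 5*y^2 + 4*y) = y^2 + 4*y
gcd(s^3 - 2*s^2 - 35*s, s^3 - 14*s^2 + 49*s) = s^2 - 7*s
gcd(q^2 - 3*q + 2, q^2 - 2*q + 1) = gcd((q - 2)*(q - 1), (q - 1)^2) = q - 1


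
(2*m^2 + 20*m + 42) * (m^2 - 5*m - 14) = 2*m^4 + 10*m^3 - 86*m^2 - 490*m - 588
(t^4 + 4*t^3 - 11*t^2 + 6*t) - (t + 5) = t^4 + 4*t^3 - 11*t^2 + 5*t - 5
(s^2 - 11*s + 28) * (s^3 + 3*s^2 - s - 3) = s^5 - 8*s^4 - 6*s^3 + 92*s^2 + 5*s - 84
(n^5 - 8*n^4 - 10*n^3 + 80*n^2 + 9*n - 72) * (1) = n^5 - 8*n^4 - 10*n^3 + 80*n^2 + 9*n - 72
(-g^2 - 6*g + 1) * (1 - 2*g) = 2*g^3 + 11*g^2 - 8*g + 1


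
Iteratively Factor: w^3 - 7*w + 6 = (w - 2)*(w^2 + 2*w - 3) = (w - 2)*(w + 3)*(w - 1)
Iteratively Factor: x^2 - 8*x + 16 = (x - 4)*(x - 4)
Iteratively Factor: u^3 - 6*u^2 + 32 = (u - 4)*(u^2 - 2*u - 8) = (u - 4)*(u + 2)*(u - 4)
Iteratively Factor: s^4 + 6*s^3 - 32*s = (s)*(s^3 + 6*s^2 - 32) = s*(s + 4)*(s^2 + 2*s - 8) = s*(s - 2)*(s + 4)*(s + 4)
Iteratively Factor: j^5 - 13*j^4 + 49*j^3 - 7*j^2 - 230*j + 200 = (j - 4)*(j^4 - 9*j^3 + 13*j^2 + 45*j - 50) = (j - 4)*(j + 2)*(j^3 - 11*j^2 + 35*j - 25) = (j - 4)*(j - 1)*(j + 2)*(j^2 - 10*j + 25) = (j - 5)*(j - 4)*(j - 1)*(j + 2)*(j - 5)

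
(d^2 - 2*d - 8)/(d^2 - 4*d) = (d + 2)/d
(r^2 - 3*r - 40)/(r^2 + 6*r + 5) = (r - 8)/(r + 1)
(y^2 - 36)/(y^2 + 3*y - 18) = (y - 6)/(y - 3)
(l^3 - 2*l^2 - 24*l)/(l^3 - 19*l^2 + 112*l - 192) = l*(l^2 - 2*l - 24)/(l^3 - 19*l^2 + 112*l - 192)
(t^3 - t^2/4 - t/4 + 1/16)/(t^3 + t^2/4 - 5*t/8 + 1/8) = (t + 1/2)/(t + 1)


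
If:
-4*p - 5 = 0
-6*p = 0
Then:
No Solution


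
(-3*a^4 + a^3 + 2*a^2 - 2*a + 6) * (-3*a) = 9*a^5 - 3*a^4 - 6*a^3 + 6*a^2 - 18*a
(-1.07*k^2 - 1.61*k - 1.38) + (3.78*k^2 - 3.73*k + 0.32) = 2.71*k^2 - 5.34*k - 1.06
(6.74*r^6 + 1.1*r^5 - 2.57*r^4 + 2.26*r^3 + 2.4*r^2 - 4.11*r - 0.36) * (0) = 0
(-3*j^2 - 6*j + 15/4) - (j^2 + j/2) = -4*j^2 - 13*j/2 + 15/4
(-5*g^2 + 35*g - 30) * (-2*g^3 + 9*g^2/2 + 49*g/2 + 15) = 10*g^5 - 185*g^4/2 + 95*g^3 + 1295*g^2/2 - 210*g - 450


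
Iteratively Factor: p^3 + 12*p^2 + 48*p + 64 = (p + 4)*(p^2 + 8*p + 16) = (p + 4)^2*(p + 4)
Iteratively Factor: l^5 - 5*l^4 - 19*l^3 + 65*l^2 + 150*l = (l - 5)*(l^4 - 19*l^2 - 30*l) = l*(l - 5)*(l^3 - 19*l - 30) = l*(l - 5)*(l + 2)*(l^2 - 2*l - 15) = l*(l - 5)^2*(l + 2)*(l + 3)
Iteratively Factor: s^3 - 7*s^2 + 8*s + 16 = (s - 4)*(s^2 - 3*s - 4) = (s - 4)*(s + 1)*(s - 4)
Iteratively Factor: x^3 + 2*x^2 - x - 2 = (x + 2)*(x^2 - 1) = (x + 1)*(x + 2)*(x - 1)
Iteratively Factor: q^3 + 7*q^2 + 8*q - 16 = (q + 4)*(q^2 + 3*q - 4) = (q + 4)^2*(q - 1)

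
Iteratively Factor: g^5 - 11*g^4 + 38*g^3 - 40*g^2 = (g - 4)*(g^4 - 7*g^3 + 10*g^2) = (g - 5)*(g - 4)*(g^3 - 2*g^2) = g*(g - 5)*(g - 4)*(g^2 - 2*g) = g^2*(g - 5)*(g - 4)*(g - 2)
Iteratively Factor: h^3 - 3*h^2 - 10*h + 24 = (h - 2)*(h^2 - h - 12) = (h - 2)*(h + 3)*(h - 4)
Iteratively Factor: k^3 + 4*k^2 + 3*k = (k + 1)*(k^2 + 3*k) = (k + 1)*(k + 3)*(k)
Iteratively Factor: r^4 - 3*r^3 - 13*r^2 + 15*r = (r)*(r^3 - 3*r^2 - 13*r + 15) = r*(r - 1)*(r^2 - 2*r - 15) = r*(r - 5)*(r - 1)*(r + 3)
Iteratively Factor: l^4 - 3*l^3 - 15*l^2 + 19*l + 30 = (l + 1)*(l^3 - 4*l^2 - 11*l + 30) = (l - 2)*(l + 1)*(l^2 - 2*l - 15) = (l - 5)*(l - 2)*(l + 1)*(l + 3)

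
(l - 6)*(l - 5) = l^2 - 11*l + 30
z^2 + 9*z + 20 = (z + 4)*(z + 5)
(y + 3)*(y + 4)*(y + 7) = y^3 + 14*y^2 + 61*y + 84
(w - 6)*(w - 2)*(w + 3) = w^3 - 5*w^2 - 12*w + 36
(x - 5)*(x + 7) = x^2 + 2*x - 35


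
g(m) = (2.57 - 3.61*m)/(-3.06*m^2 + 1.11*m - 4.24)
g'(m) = (2.57 - 3.61*m)*(6.12*m - 1.11)/(-3.06*m^2 + 1.11*m - 4.24)^2 - 3.61/(-3.06*m^2 + 1.11*m - 4.24)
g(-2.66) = -0.42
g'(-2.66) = -0.13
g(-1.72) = -0.58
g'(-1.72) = -0.20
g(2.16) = 0.32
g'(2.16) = -0.02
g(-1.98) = -0.53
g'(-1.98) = -0.18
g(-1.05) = -0.72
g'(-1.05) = -0.21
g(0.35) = -0.31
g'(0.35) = 0.93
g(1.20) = 0.24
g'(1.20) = 0.29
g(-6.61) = -0.18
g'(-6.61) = -0.03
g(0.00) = -0.61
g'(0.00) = 0.69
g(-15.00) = -0.08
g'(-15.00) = -0.01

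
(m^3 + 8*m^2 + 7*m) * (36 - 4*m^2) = -4*m^5 - 32*m^4 + 8*m^3 + 288*m^2 + 252*m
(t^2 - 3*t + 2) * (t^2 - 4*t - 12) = t^4 - 7*t^3 + 2*t^2 + 28*t - 24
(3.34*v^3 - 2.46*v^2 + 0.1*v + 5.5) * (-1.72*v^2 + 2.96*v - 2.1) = -5.7448*v^5 + 14.1176*v^4 - 14.4676*v^3 - 3.998*v^2 + 16.07*v - 11.55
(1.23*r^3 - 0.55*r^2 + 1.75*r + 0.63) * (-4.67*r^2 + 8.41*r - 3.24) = -5.7441*r^5 + 12.9128*r^4 - 16.7832*r^3 + 13.5574*r^2 - 0.3717*r - 2.0412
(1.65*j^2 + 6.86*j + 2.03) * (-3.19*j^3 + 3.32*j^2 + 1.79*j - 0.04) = -5.2635*j^5 - 16.4054*j^4 + 19.253*j^3 + 18.953*j^2 + 3.3593*j - 0.0812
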